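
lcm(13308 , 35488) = 106464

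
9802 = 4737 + 5065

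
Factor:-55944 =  - 2^3*3^3*7^1*37^1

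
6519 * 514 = 3350766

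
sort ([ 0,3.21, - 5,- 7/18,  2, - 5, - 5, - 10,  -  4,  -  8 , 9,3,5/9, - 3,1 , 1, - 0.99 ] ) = [ - 10, -8, - 5,-5,-5, - 4, - 3, - 0.99, - 7/18, 0,5/9,1, 1, 2,3, 3.21,9]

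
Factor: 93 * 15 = 1395 = 3^2*5^1 * 31^1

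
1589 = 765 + 824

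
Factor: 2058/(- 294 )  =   - 7^1 = - 7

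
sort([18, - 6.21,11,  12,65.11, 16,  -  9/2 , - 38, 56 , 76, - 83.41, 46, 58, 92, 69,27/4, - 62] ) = [ - 83.41,  -  62,-38, - 6.21, - 9/2,  27/4,11, 12,16, 18, 46, 56, 58, 65.11 , 69,  76,92] 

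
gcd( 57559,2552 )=1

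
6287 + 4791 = 11078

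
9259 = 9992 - 733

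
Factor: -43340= - 2^2*5^1*11^1 * 197^1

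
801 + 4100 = 4901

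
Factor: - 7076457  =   -3^3*149^1*1759^1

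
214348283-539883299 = - 325535016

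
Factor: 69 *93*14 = 89838 = 2^1*3^2* 7^1*23^1 * 31^1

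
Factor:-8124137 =-7^1*101^1 * 11491^1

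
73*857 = 62561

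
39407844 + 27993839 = 67401683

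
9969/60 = 3323/20 = 166.15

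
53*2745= 145485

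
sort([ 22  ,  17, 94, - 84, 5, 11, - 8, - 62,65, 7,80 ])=[-84 , - 62, - 8, 5 , 7, 11, 17,22,65, 80, 94]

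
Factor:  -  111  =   - 3^1*37^1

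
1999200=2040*980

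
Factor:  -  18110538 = -2^1  *  3^2*37^1*71^1*383^1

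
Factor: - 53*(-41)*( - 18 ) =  - 39114=-  2^1*3^2*41^1*53^1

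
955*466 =445030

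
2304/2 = 1152 = 1152.00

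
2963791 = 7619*389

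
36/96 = 3/8 =0.38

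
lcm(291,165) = 16005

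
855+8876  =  9731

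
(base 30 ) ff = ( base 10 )465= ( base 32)eh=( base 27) H6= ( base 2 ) 111010001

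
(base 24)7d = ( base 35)56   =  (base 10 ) 181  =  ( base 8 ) 265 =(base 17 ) AB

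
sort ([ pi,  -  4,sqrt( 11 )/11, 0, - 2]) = [-4,-2, 0,sqrt(11 )/11,  pi]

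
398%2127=398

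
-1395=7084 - 8479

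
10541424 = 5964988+4576436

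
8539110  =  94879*90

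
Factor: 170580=2^2*3^1 * 5^1*2843^1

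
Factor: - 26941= - 29^1*929^1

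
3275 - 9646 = -6371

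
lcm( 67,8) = 536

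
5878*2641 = 15523798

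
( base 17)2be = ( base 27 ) 11N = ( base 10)779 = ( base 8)1413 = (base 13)47c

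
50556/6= 8426 = 8426.00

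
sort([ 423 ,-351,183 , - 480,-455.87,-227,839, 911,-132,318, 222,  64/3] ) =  [  -  480, - 455.87 , - 351  , - 227,-132, 64/3,183, 222,  318, 423, 839,911] 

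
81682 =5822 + 75860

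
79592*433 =34463336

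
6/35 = 6/35 =0.17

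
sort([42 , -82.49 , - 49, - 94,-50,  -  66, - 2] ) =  [ -94, - 82.49, - 66, -50,  -  49, - 2, 42 ] 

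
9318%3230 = 2858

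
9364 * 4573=42821572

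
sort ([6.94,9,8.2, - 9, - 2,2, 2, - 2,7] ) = [-9,-2, - 2,2, 2, 6.94, 7, 8.2, 9]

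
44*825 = 36300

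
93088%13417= 12586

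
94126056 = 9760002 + 84366054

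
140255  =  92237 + 48018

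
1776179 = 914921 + 861258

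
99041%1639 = 701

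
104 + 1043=1147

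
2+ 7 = 9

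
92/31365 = 92/31365 = 0.00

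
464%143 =35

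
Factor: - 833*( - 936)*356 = 277568928 = 2^5*3^2 * 7^2*13^1*17^1*89^1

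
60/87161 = 60/87161 = 0.00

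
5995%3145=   2850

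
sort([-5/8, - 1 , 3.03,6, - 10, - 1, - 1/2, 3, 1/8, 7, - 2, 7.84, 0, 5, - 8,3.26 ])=[ - 10,  -  8, - 2, - 1, - 1, - 5/8,  -  1/2,0,  1/8, 3, 3.03, 3.26,5,  6,7,7.84 ] 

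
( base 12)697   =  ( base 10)979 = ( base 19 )2da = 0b1111010011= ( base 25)1e4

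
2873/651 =2873/651 = 4.41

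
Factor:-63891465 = -3^1*5^1*11^1*31^1*12491^1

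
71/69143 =71/69143=0.00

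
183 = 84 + 99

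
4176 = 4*1044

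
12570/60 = 419/2 = 209.50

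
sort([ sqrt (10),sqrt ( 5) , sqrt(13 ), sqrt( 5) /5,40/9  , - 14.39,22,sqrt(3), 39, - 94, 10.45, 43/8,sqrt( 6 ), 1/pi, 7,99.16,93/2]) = [ - 94, - 14.39,1/pi, sqrt( 5 ) /5,sqrt ( 3),sqrt(5) , sqrt( 6),sqrt( 10),sqrt(13 ),40/9,43/8, 7 , 10.45,22,  39 , 93/2, 99.16]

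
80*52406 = 4192480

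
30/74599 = 30/74599 = 0.00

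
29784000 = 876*34000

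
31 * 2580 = 79980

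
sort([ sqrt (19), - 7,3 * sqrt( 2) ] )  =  [ - 7, 3*sqrt( 2 ) , sqrt( 19 ) ] 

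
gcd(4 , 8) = 4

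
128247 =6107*21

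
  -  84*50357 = - 4229988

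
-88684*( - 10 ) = 886840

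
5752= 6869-1117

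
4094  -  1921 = 2173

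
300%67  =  32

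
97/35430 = 97/35430 = 0.00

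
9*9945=89505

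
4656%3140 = 1516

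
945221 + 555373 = 1500594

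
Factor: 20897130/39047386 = 10448565/19523693 = 3^1*5^1*7^( - 1)*461^1 * 1511^1*2789099^( - 1) 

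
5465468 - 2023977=3441491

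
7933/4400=1 + 3533/4400=1.80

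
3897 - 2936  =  961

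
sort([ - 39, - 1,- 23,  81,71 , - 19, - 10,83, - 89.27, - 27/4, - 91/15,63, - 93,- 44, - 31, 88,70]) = [-93, - 89.27, - 44, - 39, - 31,-23, - 19,  -  10, - 27/4 ,- 91/15, - 1,  63,70,71,  81,83, 88 ] 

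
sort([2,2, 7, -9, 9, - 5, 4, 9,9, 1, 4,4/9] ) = [ - 9, - 5, 4/9, 1, 2, 2, 4, 4,7,9,9,9] 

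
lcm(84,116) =2436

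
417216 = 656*636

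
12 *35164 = 421968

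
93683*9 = 843147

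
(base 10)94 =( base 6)234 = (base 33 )2s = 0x5e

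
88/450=44/225 = 0.20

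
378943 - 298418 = 80525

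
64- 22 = 42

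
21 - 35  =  -14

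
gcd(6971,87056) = 1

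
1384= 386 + 998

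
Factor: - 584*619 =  - 361496 = -2^3*73^1*619^1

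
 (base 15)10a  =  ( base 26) 91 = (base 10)235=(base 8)353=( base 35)6P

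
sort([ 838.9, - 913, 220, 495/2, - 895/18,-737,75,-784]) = [ - 913, - 784, - 737,  -  895/18, 75,220, 495/2,838.9]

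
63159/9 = 21053/3= 7017.67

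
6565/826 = 7 + 783/826 = 7.95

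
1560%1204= 356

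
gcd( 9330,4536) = 6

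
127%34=25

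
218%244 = 218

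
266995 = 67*3985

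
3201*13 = 41613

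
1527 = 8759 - 7232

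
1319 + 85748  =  87067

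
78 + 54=132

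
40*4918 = 196720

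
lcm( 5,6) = 30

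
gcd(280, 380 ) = 20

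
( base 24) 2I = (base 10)66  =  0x42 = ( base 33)20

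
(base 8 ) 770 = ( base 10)504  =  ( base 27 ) ii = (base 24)l0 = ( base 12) 360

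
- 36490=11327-47817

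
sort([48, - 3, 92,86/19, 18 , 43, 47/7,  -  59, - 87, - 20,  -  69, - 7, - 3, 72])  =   [ - 87, - 69,  -  59, - 20, - 7,-3,  -  3,86/19  ,  47/7, 18,  43, 48,72,92 ] 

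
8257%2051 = 53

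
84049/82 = 1024 + 81/82 =1024.99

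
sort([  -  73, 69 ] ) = [ - 73, 69 ] 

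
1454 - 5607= - 4153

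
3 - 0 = 3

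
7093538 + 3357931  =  10451469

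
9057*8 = 72456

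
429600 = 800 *537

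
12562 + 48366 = 60928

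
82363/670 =122 + 623/670  =  122.93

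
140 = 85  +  55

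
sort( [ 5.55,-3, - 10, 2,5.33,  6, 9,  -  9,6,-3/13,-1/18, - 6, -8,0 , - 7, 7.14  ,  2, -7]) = [-10, - 9,-8, - 7,-7, - 6 , -3, - 3/13, - 1/18 , 0, 2, 2, 5.33,5.55,6, 6, 7.14 , 9 ] 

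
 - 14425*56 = -807800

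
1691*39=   65949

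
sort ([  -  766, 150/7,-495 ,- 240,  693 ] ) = [- 766, - 495,- 240,150/7,693]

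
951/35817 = 317/11939  =  0.03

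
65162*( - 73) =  - 4756826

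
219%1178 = 219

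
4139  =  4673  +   - 534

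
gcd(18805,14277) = 1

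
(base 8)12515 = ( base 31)5KS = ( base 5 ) 133303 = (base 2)1010101001101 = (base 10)5453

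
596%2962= 596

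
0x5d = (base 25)3i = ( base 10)93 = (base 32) 2t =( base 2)1011101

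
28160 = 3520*8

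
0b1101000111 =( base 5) 11324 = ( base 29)SR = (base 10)839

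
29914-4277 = 25637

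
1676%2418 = 1676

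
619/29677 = 619/29677 = 0.02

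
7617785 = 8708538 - 1090753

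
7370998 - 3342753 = 4028245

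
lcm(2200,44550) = 178200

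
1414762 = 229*6178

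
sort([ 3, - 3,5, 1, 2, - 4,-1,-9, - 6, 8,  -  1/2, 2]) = [ - 9, -6, -4,-3,- 1, - 1/2,  1,2,  2,3,5,8]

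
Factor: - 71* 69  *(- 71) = 347829  =  3^1 * 23^1*71^2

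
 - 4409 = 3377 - 7786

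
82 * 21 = 1722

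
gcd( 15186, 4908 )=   6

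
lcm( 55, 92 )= 5060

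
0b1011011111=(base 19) 20D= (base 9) 1006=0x2DF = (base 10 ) 735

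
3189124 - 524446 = 2664678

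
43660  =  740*59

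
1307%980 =327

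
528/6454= 264/3227 = 0.08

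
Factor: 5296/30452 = 2^2 *23^(-1)= 4/23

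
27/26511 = 9/8837 = 0.00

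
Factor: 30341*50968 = 2^3*23^1*277^1 * 30341^1   =  1546420088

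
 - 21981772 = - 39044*563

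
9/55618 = 9/55618 = 0.00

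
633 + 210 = 843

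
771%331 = 109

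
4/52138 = 2/26069 = 0.00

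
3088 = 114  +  2974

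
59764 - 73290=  - 13526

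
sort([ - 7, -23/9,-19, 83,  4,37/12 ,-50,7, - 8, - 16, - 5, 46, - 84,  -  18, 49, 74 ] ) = [ - 84,- 50, - 19, - 18, - 16, - 8, - 7, - 5, - 23/9, 37/12,4, 7, 46, 49, 74 , 83 ]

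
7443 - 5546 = 1897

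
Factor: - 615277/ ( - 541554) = 2^( - 1)*3^( - 1)*19^1*47^1 * 131^ (-1 ) = 893/786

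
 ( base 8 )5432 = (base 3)10220021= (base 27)3o7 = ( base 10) 2842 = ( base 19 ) 7gb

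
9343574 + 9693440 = 19037014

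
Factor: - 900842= - 2^1* 450421^1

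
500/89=5 + 55/89 = 5.62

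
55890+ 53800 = 109690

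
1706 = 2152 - 446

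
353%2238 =353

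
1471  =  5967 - 4496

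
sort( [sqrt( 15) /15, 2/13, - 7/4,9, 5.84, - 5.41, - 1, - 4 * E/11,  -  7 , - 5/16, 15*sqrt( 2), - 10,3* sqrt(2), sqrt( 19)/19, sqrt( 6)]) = [ - 10, - 7, - 5.41, - 7/4, - 1,  -  4 * E/11,  -  5/16, 2/13, sqrt( 19)/19, sqrt( 15 ) /15,sqrt( 6 ), 3 * sqrt( 2 ), 5.84, 9,15*sqrt ( 2) ] 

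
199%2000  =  199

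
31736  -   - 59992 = 91728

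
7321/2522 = 2+2277/2522 = 2.90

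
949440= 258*3680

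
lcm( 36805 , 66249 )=331245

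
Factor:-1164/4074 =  -2/7 = - 2^1*7^ ( - 1) 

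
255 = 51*5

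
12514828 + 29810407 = 42325235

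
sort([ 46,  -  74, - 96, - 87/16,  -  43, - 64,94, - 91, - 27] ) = [ - 96, - 91, - 74, - 64, - 43, - 27, - 87/16, 46, 94] 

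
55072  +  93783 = 148855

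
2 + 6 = 8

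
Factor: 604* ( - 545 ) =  -329180=- 2^2 *5^1* 109^1*151^1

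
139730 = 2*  69865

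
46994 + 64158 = 111152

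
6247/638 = 9+505/638  =  9.79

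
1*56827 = 56827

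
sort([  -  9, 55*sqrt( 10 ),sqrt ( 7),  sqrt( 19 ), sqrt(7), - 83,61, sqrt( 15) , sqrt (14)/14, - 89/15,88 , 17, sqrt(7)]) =[ - 83, - 9,  -  89/15,sqrt( 14)/14, sqrt(7),sqrt( 7), sqrt(7),  sqrt( 15), sqrt(19 ),17,61,88, 55*sqrt(10 )]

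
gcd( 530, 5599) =1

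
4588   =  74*62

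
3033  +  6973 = 10006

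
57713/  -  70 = - 57713/70 = - 824.47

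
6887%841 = 159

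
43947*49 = 2153403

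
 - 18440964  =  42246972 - 60687936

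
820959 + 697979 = 1518938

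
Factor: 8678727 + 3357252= 12035979 = 3^3*223^1*1999^1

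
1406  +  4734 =6140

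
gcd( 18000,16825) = 25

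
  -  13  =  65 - 78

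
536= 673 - 137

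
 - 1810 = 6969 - 8779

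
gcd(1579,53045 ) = 1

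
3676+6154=9830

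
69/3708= 23/1236 = 0.02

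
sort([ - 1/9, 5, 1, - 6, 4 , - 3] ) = [ - 6, - 3 , - 1/9, 1, 4, 5] 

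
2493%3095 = 2493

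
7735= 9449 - 1714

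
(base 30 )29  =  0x45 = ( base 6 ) 153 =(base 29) 2B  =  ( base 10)69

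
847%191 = 83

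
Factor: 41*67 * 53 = 145591=41^1*53^1*67^1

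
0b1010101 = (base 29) 2R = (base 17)50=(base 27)34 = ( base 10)85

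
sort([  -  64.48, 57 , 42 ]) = [ -64.48, 42,57 ] 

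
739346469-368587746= 370758723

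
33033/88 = 375 + 3/8 = 375.38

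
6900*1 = 6900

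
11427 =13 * 879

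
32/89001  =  32/89001 = 0.00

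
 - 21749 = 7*( - 3107) 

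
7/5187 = 1/741 =0.00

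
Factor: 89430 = 2^1 * 3^1 * 5^1*11^1*271^1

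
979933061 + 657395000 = 1637328061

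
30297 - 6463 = 23834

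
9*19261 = 173349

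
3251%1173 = 905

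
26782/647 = 41  +  255/647 = 41.39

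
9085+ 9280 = 18365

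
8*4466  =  35728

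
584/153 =584/153= 3.82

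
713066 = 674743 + 38323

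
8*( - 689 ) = - 5512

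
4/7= 4/7=0.57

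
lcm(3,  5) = 15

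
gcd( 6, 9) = 3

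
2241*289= 647649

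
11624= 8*1453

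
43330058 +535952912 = 579282970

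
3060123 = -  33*( - 92731)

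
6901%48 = 37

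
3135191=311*10081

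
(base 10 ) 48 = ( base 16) 30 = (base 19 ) 2A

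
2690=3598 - 908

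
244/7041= 244/7041 = 0.03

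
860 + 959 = 1819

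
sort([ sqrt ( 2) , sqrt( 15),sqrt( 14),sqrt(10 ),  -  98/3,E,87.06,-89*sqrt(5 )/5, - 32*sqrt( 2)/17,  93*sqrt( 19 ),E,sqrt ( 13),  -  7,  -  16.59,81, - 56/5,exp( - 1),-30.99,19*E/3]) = [ - 89*sqrt( 5 )/5,  -  98/3, - 30.99,- 16.59, - 56/5, - 7, - 32*sqrt( 2 ) /17, exp( - 1 ), sqrt( 2),E , E,sqrt(10 ), sqrt(13),sqrt( 14 ) , sqrt( 15),19*E/3,81,87.06,93*sqrt( 19)] 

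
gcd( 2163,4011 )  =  21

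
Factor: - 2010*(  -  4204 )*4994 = 42199499760 = 2^4*3^1*5^1*11^1*67^1*227^1*1051^1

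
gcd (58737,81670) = 1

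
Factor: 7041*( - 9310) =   -  65551710 = - 2^1 * 3^1*5^1*7^2 *19^1*2347^1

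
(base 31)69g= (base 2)1011110101101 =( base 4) 1132231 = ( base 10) 6061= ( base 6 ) 44021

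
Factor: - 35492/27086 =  - 38/29 = - 2^1*19^1* 29^ ( - 1 ) 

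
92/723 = 92/723 = 0.13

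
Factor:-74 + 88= 2^1*7^1 = 14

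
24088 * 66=1589808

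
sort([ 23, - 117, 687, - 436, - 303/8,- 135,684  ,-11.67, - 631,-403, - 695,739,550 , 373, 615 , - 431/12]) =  [ -695,-631,-436, - 403,-135, - 117, - 303/8, - 431/12, - 11.67, 23,373,550, 615,684 , 687, 739]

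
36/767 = 36/767=0.05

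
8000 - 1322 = 6678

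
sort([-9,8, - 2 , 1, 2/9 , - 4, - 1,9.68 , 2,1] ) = [ - 9, - 4, - 2, - 1,2/9,1,1,2,8, 9.68]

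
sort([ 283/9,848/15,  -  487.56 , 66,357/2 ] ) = [ - 487.56 , 283/9,848/15, 66,357/2 ]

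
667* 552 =368184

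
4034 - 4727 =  - 693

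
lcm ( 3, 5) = 15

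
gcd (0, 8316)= 8316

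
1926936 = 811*2376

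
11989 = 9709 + 2280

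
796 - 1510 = - 714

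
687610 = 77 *8930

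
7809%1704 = 993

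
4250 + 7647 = 11897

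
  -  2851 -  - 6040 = 3189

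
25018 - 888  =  24130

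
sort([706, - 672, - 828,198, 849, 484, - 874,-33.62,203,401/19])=[ - 874, - 828,  -  672, - 33.62,401/19,  198,203, 484, 706, 849]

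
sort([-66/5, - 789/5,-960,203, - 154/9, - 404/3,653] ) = [-960, - 789/5 , - 404/3,-154/9, - 66/5,203,653]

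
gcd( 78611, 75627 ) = 1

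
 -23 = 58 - 81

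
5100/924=5 + 40/77= 5.52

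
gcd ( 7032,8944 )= 8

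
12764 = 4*3191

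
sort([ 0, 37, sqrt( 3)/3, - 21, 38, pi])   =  [ -21, 0,sqrt(3 ) /3, pi,37, 38]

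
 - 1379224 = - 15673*88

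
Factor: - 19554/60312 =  - 2^ ( - 2 )*7^ (-1 )* 359^( -1)*3259^1 = - 3259/10052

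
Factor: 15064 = 2^3*7^1 * 269^1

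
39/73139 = 39/73139 = 0.00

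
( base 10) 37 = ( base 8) 45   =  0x25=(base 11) 34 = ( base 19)1i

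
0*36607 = 0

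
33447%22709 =10738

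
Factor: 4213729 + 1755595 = 5969324 = 2^2*1492331^1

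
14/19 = 14/19 = 0.74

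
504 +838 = 1342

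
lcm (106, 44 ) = 2332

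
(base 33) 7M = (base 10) 253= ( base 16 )fd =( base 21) c1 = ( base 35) 78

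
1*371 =371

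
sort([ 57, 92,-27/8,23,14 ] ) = [ - 27/8,14, 23,57, 92 ]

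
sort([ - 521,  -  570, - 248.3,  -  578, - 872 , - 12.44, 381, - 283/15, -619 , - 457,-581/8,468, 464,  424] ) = [ - 872  , - 619, - 578,  -  570, - 521, - 457,-248.3, - 581/8 ,- 283/15,  -  12.44 , 381, 424, 464,468 ]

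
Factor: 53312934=2^1 *3^1*2473^1*3593^1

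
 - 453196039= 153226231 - 606422270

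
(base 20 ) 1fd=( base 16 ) 2C9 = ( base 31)n0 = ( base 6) 3145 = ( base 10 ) 713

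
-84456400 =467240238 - 551696638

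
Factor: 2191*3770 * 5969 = 2^1*5^1*7^1*13^1*29^1*47^1*127^1*313^1 = 49304357830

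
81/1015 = 81/1015 = 0.08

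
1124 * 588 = 660912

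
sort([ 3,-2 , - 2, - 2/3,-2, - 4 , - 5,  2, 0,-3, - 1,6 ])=[ - 5, - 4, - 3, -2, - 2, - 2, - 1, - 2/3,0, 2, 3,  6]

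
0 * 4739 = 0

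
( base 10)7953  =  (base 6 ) 100453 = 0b1111100010001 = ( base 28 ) a41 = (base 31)88h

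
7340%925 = 865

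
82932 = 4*20733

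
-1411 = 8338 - 9749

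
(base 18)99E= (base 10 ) 3092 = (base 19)8AE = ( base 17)ABF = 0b110000010100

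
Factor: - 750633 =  - 3^1*13^1*19^1*1013^1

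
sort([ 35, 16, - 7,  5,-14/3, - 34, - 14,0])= [ - 34, - 14  , - 7,-14/3, 0, 5,16,35] 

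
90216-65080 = 25136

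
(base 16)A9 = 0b10101001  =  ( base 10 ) 169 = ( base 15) b4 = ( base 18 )97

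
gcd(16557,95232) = 3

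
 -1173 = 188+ - 1361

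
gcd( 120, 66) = 6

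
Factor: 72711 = 3^3*2693^1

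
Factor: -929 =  -929^1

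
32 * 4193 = 134176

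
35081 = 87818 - 52737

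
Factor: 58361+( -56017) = 2^3*293^1 =2344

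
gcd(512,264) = 8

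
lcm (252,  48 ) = 1008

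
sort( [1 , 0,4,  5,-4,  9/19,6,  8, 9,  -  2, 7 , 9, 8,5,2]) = [-4, -2,0,9/19, 1,2,4, 5,  5, 6,7 , 8 , 8,9,9 ] 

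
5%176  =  5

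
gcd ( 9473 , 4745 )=1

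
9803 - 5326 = 4477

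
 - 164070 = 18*( - 9115)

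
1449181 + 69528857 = 70978038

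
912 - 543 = 369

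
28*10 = 280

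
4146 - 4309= -163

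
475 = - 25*(-19)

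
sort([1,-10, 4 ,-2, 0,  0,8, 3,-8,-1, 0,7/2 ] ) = [ - 10, - 8,-2,  -  1 , 0, 0, 0,1,  3, 7/2, 4,8]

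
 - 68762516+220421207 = 151658691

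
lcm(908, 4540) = 4540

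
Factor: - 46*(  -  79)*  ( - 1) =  - 3634 =-2^1*23^1*79^1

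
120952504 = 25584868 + 95367636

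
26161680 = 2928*8935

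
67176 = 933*72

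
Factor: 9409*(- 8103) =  - 76241127 = - 3^1*37^1*73^1 * 97^2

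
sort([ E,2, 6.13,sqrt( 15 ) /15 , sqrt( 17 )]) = [sqrt(15) /15,2,E,sqrt(17), 6.13 ]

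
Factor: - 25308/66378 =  - 2^1*3^1*13^( -1)*19^1*23^ ( - 1) = - 114/299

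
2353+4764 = 7117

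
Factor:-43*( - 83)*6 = 2^1* 3^1*43^1*83^1 = 21414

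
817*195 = 159315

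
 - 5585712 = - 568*9834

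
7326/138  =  53+2/23 = 53.09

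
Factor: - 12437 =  - 12437^1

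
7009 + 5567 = 12576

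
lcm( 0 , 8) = 0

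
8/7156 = 2/1789  =  0.00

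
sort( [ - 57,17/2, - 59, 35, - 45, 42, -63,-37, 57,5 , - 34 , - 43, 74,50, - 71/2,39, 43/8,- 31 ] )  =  [- 63, - 59, - 57,- 45,  -  43,-37, - 71/2, - 34,-31,5,43/8, 17/2 , 35, 39,42, 50,57,74 ]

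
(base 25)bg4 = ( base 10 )7279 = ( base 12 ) 4267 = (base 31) 7hp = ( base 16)1C6F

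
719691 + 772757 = 1492448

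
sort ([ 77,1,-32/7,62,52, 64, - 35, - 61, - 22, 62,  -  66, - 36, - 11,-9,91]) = [-66,- 61, - 36, - 35, - 22, - 11, - 9, - 32/7, 1,  52,62,62,64, 77,91]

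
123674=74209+49465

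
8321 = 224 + 8097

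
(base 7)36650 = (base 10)9590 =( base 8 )22566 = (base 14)36D0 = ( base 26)e4m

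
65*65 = 4225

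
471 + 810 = 1281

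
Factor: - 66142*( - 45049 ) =2^1*19^1 * 2371^1*33071^1= 2979630958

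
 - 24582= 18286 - 42868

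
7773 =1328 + 6445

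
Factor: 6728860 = 2^2 *5^1*31^1 * 10853^1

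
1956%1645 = 311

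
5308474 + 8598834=13907308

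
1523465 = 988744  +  534721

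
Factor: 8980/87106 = 2^1*5^1*97^( - 1 ) = 10/97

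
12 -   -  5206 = 5218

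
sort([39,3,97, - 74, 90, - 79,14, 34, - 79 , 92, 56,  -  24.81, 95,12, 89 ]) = [-79, - 79, - 74, - 24.81,3,12,  14,34,39,56,89,90,92,95, 97]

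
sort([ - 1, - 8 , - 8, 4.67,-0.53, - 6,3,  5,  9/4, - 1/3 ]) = [-8,- 8 , - 6, - 1, - 0.53, - 1/3, 9/4,3, 4.67,  5 ]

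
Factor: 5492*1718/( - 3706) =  - 4717628/1853 = - 2^2*17^( - 1 )*109^( - 1)*859^1* 1373^1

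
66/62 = 33/31 = 1.06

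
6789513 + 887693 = 7677206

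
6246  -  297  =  5949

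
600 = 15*40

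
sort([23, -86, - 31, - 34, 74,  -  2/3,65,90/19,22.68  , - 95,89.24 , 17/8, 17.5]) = [ - 95, - 86, - 34 , - 31, - 2/3, 17/8,90/19,17.5,22.68,23,65,  74,89.24]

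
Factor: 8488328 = 2^3*827^1*1283^1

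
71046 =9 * 7894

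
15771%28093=15771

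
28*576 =16128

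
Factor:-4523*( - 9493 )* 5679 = 243838308681 = 3^2*11^1*631^1*863^1*4523^1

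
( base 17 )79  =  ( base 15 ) 88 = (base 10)128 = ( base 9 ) 152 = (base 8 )200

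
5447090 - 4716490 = 730600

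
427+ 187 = 614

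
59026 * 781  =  46099306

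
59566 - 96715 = - 37149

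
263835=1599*165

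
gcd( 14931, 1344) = 21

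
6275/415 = 1255/83 = 15.12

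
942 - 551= 391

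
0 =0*2592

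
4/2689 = 4/2689 = 0.00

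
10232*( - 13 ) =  - 133016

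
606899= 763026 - 156127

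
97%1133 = 97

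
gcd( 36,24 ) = 12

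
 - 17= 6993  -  7010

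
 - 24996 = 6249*( - 4 ) 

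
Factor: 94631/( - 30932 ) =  - 2^( - 2)*11^( - 1)*19^ ( - 1)*37^ ( - 1)*173^1 * 547^1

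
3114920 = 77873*40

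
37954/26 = 1459 + 10/13 = 1459.77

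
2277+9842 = 12119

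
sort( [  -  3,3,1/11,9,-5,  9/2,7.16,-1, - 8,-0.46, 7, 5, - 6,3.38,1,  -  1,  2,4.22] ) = [ -8, - 6,-5,-3, - 1, - 1, - 0.46 , 1/11,1,2,3,3.38, 4.22,9/2 , 5, 7, 7.16,  9] 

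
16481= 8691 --7790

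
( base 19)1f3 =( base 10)649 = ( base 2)1010001001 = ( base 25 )10O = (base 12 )461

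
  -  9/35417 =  - 1 + 35408/35417 = - 0.00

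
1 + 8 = 9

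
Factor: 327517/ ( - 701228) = -2^(-2 )*11^( - 1)*15937^( - 1)*327517^1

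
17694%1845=1089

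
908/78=11 + 25/39 = 11.64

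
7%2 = 1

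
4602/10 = 460 + 1/5 = 460.20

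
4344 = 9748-5404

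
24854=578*43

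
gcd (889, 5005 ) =7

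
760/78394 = 20/2063=0.01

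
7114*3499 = 24891886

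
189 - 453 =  - 264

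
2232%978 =276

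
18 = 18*1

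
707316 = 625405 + 81911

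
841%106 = 99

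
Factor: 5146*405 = 2^1*3^4*5^1*31^1*83^1 = 2084130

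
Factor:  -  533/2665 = -5^( - 1) = - 1/5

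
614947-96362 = 518585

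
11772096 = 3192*3688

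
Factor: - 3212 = -2^2 * 11^1*73^1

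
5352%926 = 722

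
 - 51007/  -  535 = 95 + 182/535 = 95.34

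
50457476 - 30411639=20045837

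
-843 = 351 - 1194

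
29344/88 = 3668/11 = 333.45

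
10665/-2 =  - 10665/2 = - 5332.50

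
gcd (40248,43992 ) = 936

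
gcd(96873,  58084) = 1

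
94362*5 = 471810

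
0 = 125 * 0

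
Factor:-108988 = -2^2*11^1 * 2477^1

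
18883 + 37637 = 56520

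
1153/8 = 1153/8 = 144.12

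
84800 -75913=8887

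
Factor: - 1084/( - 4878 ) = 2/9 = 2^1*3^( - 2)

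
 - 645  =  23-668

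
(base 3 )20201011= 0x131b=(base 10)4891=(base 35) 3YQ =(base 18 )f1d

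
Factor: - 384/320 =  - 2^1*3^1*5^( - 1) = -6/5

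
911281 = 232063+679218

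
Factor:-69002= - 2^1 *34501^1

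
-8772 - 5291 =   -  14063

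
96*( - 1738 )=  - 166848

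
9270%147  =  9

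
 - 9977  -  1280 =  - 11257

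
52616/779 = 52616/779 = 67.54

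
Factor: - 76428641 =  - 83^1*920827^1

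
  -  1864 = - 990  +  -874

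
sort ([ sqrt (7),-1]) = [ - 1,sqrt(7)]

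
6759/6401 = 6759/6401=1.06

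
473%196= 81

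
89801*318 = 28556718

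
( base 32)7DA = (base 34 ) 6jc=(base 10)7594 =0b1110110101010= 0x1DAA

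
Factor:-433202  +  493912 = 2^1*5^1*13^1*467^1 = 60710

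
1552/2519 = 1552/2519= 0.62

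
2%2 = 0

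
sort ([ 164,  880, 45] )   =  [45,164, 880 ]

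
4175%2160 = 2015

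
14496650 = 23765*610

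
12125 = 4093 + 8032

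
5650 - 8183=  - 2533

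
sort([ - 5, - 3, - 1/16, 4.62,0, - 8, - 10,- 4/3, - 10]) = [ - 10, - 10, - 8, - 5, - 3, - 4/3,-1/16,0, 4.62]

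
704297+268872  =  973169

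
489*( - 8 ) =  - 3912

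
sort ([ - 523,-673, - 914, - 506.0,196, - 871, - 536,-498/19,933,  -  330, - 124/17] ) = [ - 914 ,- 871, - 673 , - 536, - 523, - 506.0, - 330, - 498/19, - 124/17 , 196, 933]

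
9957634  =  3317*3002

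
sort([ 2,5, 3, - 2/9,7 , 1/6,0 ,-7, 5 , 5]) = [-7,  -  2/9,0,1/6, 2, 3, 5, 5,5,7]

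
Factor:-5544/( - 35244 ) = 2^1*7^1*89^( -1) = 14/89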